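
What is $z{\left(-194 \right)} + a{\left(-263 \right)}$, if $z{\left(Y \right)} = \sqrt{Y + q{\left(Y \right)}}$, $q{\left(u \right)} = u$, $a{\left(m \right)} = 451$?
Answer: $451 + 2 i \sqrt{97} \approx 451.0 + 19.698 i$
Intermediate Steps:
$z{\left(Y \right)} = \sqrt{2} \sqrt{Y}$ ($z{\left(Y \right)} = \sqrt{Y + Y} = \sqrt{2 Y} = \sqrt{2} \sqrt{Y}$)
$z{\left(-194 \right)} + a{\left(-263 \right)} = \sqrt{2} \sqrt{-194} + 451 = \sqrt{2} i \sqrt{194} + 451 = 2 i \sqrt{97} + 451 = 451 + 2 i \sqrt{97}$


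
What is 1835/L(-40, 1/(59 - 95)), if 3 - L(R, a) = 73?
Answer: -367/14 ≈ -26.214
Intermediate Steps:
L(R, a) = -70 (L(R, a) = 3 - 1*73 = 3 - 73 = -70)
1835/L(-40, 1/(59 - 95)) = 1835/(-70) = 1835*(-1/70) = -367/14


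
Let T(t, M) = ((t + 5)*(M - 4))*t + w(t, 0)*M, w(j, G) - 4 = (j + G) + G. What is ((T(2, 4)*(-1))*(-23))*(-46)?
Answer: -25392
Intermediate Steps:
w(j, G) = 4 + j + 2*G (w(j, G) = 4 + ((j + G) + G) = 4 + ((G + j) + G) = 4 + (j + 2*G) = 4 + j + 2*G)
T(t, M) = M*(4 + t) + t*(-4 + M)*(5 + t) (T(t, M) = ((t + 5)*(M - 4))*t + (4 + t + 2*0)*M = ((5 + t)*(-4 + M))*t + (4 + t + 0)*M = ((-4 + M)*(5 + t))*t + (4 + t)*M = t*(-4 + M)*(5 + t) + M*(4 + t) = M*(4 + t) + t*(-4 + M)*(5 + t))
((T(2, 4)*(-1))*(-23))*(-46) = (((-20*2 - 4*2**2 + 4*4 + 4*2**2 + 6*4*2)*(-1))*(-23))*(-46) = (((-40 - 4*4 + 16 + 4*4 + 48)*(-1))*(-23))*(-46) = (((-40 - 16 + 16 + 16 + 48)*(-1))*(-23))*(-46) = ((24*(-1))*(-23))*(-46) = -24*(-23)*(-46) = 552*(-46) = -25392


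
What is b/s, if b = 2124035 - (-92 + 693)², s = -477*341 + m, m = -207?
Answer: -881417/81432 ≈ -10.824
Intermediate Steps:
s = -162864 (s = -477*341 - 207 = -162657 - 207 = -162864)
b = 1762834 (b = 2124035 - 1*601² = 2124035 - 1*361201 = 2124035 - 361201 = 1762834)
b/s = 1762834/(-162864) = 1762834*(-1/162864) = -881417/81432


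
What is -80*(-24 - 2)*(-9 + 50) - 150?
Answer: 85130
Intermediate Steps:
-80*(-24 - 2)*(-9 + 50) - 150 = -(-2080)*41 - 150 = -80*(-1066) - 150 = 85280 - 150 = 85130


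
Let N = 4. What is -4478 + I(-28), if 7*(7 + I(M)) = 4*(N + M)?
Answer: -31491/7 ≈ -4498.7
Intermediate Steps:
I(M) = -33/7 + 4*M/7 (I(M) = -7 + (4*(4 + M))/7 = -7 + (16 + 4*M)/7 = -7 + (16/7 + 4*M/7) = -33/7 + 4*M/7)
-4478 + I(-28) = -4478 + (-33/7 + (4/7)*(-28)) = -4478 + (-33/7 - 16) = -4478 - 145/7 = -31491/7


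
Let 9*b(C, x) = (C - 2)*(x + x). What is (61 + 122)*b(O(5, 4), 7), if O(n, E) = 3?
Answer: 854/3 ≈ 284.67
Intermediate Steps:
b(C, x) = 2*x*(-2 + C)/9 (b(C, x) = ((C - 2)*(x + x))/9 = ((-2 + C)*(2*x))/9 = (2*x*(-2 + C))/9 = 2*x*(-2 + C)/9)
(61 + 122)*b(O(5, 4), 7) = (61 + 122)*((2/9)*7*(-2 + 3)) = 183*((2/9)*7*1) = 183*(14/9) = 854/3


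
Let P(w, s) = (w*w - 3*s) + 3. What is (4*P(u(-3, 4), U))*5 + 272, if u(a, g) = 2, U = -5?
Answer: 712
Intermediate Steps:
P(w, s) = 3 + w² - 3*s (P(w, s) = (w² - 3*s) + 3 = 3 + w² - 3*s)
(4*P(u(-3, 4), U))*5 + 272 = (4*(3 + 2² - 3*(-5)))*5 + 272 = (4*(3 + 4 + 15))*5 + 272 = (4*22)*5 + 272 = 88*5 + 272 = 440 + 272 = 712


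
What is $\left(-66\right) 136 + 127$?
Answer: $-8849$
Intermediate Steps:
$\left(-66\right) 136 + 127 = -8976 + 127 = -8849$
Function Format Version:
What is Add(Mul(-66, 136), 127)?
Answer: -8849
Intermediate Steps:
Add(Mul(-66, 136), 127) = Add(-8976, 127) = -8849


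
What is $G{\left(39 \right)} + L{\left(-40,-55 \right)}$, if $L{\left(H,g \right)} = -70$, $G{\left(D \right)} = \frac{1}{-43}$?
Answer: $- \frac{3011}{43} \approx -70.023$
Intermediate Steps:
$G{\left(D \right)} = - \frac{1}{43}$
$G{\left(39 \right)} + L{\left(-40,-55 \right)} = - \frac{1}{43} - 70 = - \frac{3011}{43}$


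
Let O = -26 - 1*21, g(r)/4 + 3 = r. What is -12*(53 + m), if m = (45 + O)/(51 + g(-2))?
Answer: -19692/31 ≈ -635.23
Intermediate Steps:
g(r) = -12 + 4*r
O = -47 (O = -26 - 21 = -47)
m = -2/31 (m = (45 - 47)/(51 + (-12 + 4*(-2))) = -2/(51 + (-12 - 8)) = -2/(51 - 20) = -2/31 ≈ -0.064516)
-12*(53 + m) = -12*(53 - 2/31) = -12*1641/31 = -19692/31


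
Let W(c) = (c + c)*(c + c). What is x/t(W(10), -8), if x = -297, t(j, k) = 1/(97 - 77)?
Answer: -5940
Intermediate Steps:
W(c) = 4*c² (W(c) = (2*c)*(2*c) = 4*c²)
t(j, k) = 1/20
x/t(W(10), -8) = -297/1/20 = -297*20 = -5940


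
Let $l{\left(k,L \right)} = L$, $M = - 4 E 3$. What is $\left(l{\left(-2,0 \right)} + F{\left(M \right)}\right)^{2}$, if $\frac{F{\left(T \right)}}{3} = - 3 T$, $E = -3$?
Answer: $104976$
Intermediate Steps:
$M = 36$ ($M = \left(-4\right) \left(-3\right) 3 = 12 \cdot 3 = 36$)
$F{\left(T \right)} = - 9 T$ ($F{\left(T \right)} = 3 \left(- 3 T\right) = - 9 T$)
$\left(l{\left(-2,0 \right)} + F{\left(M \right)}\right)^{2} = \left(0 - 324\right)^{2} = \left(-324\right)^{2} = 104976$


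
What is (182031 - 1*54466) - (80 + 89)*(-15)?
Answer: 130100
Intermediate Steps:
(182031 - 1*54466) - (80 + 89)*(-15) = (182031 - 54466) - 169*(-15) = 127565 - 1*(-2535) = 127565 + 2535 = 130100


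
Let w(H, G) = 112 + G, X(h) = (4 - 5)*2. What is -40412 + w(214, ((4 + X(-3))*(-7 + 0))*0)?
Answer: -40300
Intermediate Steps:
X(h) = -2 (X(h) = -1*2 = -2)
-40412 + w(214, ((4 + X(-3))*(-7 + 0))*0) = -40412 + (112 + ((4 - 2)*(-7 + 0))*0) = -40412 + (112 + (2*(-7))*0) = -40412 + (112 - 14*0) = -40412 + (112 + 0) = -40412 + 112 = -40300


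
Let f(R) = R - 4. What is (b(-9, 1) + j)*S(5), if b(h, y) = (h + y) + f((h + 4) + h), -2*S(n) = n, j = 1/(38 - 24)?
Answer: 1815/28 ≈ 64.821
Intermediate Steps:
j = 1/14 ≈ 0.071429
S(n) = -n/2
f(R) = -4 + R
b(h, y) = y + 3*h (b(h, y) = (h + y) + (-4 + ((h + 4) + h)) = (h + y) + (-4 + ((4 + h) + h)) = (h + y) + (-4 + (4 + 2*h)) = (h + y) + 2*h = y + 3*h)
(b(-9, 1) + j)*S(5) = ((1 + 3*(-9)) + 1/14)*(-½*5) = ((1 - 27) + 1/14)*(-5/2) = (-26 + 1/14)*(-5/2) = -363/14*(-5/2) = 1815/28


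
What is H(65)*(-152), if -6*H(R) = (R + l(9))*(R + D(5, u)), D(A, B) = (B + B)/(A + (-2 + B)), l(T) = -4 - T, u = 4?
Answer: 1829776/21 ≈ 87132.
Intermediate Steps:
D(A, B) = 2*B/(-2 + A + B) (D(A, B) = (2*B)/(-2 + A + B) = 2*B/(-2 + A + B))
H(R) = -(-13 + R)*(8/7 + R)/6 (H(R) = -(R + (-4 - 1*9))*(R + 2*4/(-2 + 5 + 4))/6 = -(R + (-4 - 9))*(R + 2*4/7)/6 = -(R - 13)*(R + 2*4*(1/7))/6 = -(-13 + R)*(R + 8/7)/6 = -(-13 + R)*(8/7 + R)/6)
H(65)*(-152) = (52/21 - 1/6*65**2 + (83/42)*65)*(-152) = (52/21 - 1/6*4225 + 5395/42)*(-152) = (52/21 - 4225/6 + 5395/42)*(-152) = -12038/21*(-152) = 1829776/21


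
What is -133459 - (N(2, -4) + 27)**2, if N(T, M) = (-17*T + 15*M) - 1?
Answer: -138083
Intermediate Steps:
N(T, M) = -1 - 17*T + 15*M
-133459 - (N(2, -4) + 27)**2 = -133459 - ((-1 - 17*2 + 15*(-4)) + 27)**2 = -133459 - ((-1 - 34 - 60) + 27)**2 = -133459 - (-95 + 27)**2 = -133459 - 1*(-68)**2 = -133459 - 1*4624 = -133459 - 4624 = -138083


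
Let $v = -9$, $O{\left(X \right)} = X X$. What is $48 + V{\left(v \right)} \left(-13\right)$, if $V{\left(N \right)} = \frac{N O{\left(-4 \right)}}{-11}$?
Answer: $- \frac{1344}{11} \approx -122.18$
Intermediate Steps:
$O{\left(X \right)} = X^{2}$
$V{\left(N \right)} = - \frac{16 N}{11}$ ($V{\left(N \right)} = \frac{N \left(-4\right)^{2}}{-11} = N 16 \left(- \frac{1}{11}\right) = 16 N \left(- \frac{1}{11}\right) = - \frac{16 N}{11}$)
$48 + V{\left(v \right)} \left(-13\right) = 48 + \left(- \frac{16}{11}\right) \left(-9\right) \left(-13\right) = 48 + \frac{144}{11} \left(-13\right) = 48 - \frac{1872}{11} = - \frac{1344}{11}$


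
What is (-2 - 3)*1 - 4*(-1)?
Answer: -1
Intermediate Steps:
(-2 - 3)*1 - 4*(-1) = -5*1 + 4 = -5 + 4 = -1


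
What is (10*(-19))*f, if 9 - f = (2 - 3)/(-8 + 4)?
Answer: -3325/2 ≈ -1662.5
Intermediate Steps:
f = 35/4 (f = 9 - (2 - 3)/(-8 + 4) = 9 - (-1)/(-4) = 9 - (-1)*(-1)/4 = 9 - 1*¼ = 9 - ¼ = 35/4 ≈ 8.7500)
(10*(-19))*f = (10*(-19))*(35/4) = -190*35/4 = -3325/2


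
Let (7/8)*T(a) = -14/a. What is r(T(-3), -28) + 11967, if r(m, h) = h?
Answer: 11939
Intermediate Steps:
T(a) = -16/a (T(a) = 8*(-14/a)/7 = -16/a)
r(T(-3), -28) + 11967 = -28 + 11967 = 11939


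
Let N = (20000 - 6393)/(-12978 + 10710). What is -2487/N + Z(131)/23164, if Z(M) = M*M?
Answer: 130890422351/315192548 ≈ 415.27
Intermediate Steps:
Z(M) = M²
N = -13607/2268 (N = 13607/(-2268) = 13607*(-1/2268) = -13607/2268 ≈ -5.9996)
-2487/N + Z(131)/23164 = -2487/(-13607/2268) + 131²/23164 = -2487*(-2268/13607) + 17161*(1/23164) = 5640516/13607 + 17161/23164 = 130890422351/315192548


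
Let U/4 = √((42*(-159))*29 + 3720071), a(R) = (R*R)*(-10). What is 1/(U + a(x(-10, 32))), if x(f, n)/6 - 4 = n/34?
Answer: -45881640/108746595511 - 83521*√3526409/434986382044 ≈ -0.00078248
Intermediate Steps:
x(f, n) = 24 + 3*n/17 (x(f, n) = 24 + 6*(n/34) = 24 + 3*n/17)
a(R) = -10*R² (a(R) = R²*(-10) = -10*R²)
U = 4*√3526409 (U = 4*√((42*(-159))*29 + 3720071) = 4*√(-6678*29 + 3720071) = 4*√(-193662 + 3720071) = 4*√3526409 ≈ 7511.5)
1/(U + a(x(-10, 32))) = 1/(4*√3526409 - 10*(24 + (3/17)*32)²) = 1/(4*√3526409 - 10*(24 + 96/17)²) = 1/(4*√3526409 - 10*(504/17)²) = 1/(4*√3526409 - 10*254016/289) = 1/(4*√3526409 - 2540160/289) = 1/(-2540160/289 + 4*√3526409)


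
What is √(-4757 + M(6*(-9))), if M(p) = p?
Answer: I*√4811 ≈ 69.361*I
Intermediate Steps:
√(-4757 + M(6*(-9))) = √(-4757 + 6*(-9)) = √(-4757 - 54) = √(-4811) = I*√4811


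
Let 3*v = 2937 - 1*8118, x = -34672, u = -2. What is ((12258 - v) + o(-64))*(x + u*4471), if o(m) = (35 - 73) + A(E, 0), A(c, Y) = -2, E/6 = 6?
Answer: -608197230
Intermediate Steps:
E = 36 (E = 6*6 = 36)
o(m) = -40 (o(m) = (35 - 73) - 2 = -38 - 2 = -40)
v = -1727 (v = (2937 - 1*8118)/3 = (2937 - 8118)/3 = (⅓)*(-5181) = -1727)
((12258 - v) + o(-64))*(x + u*4471) = ((12258 - 1*(-1727)) - 40)*(-34672 - 2*4471) = ((12258 + 1727) - 40)*(-34672 - 8942) = (13985 - 40)*(-43614) = 13945*(-43614) = -608197230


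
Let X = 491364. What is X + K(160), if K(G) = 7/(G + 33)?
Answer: 94833259/193 ≈ 4.9136e+5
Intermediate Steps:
K(G) = 7/(33 + G)
X + K(160) = 491364 + 7/(33 + 160) = 491364 + 7/193 = 94833259/193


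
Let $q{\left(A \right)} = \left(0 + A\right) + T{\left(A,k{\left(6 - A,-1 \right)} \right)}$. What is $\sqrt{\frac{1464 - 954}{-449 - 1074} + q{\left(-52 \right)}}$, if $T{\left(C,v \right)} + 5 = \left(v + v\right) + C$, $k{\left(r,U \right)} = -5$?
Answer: $\frac{i \sqrt{276800681}}{1523} \approx 10.924 i$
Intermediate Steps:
$T{\left(C,v \right)} = -5 + C + 2 v$ ($T{\left(C,v \right)} = -5 + \left(\left(v + v\right) + C\right) = -5 + \left(2 v + C\right) = -5 + \left(C + 2 v\right) = -5 + C + 2 v$)
$q{\left(A \right)} = -15 + 2 A$ ($q{\left(A \right)} = \left(0 + A\right) + \left(-5 + A + 2 \left(-5\right)\right) = A - \left(15 - A\right) = A + \left(-15 + A\right) = -15 + 2 A$)
$\sqrt{\frac{1464 - 954}{-449 - 1074} + q{\left(-52 \right)}} = \sqrt{\frac{1464 - 954}{-449 - 1074} + \left(-15 + 2 \left(-52\right)\right)} = \sqrt{\frac{510}{-1523} - 119} = \sqrt{510 \left(- \frac{1}{1523}\right) - 119} = \sqrt{- \frac{510}{1523} - 119} = \sqrt{- \frac{181747}{1523}} = \frac{i \sqrt{276800681}}{1523}$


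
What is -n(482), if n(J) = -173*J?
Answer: 83386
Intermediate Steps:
-n(482) = -(-173)*482 = -1*(-83386) = 83386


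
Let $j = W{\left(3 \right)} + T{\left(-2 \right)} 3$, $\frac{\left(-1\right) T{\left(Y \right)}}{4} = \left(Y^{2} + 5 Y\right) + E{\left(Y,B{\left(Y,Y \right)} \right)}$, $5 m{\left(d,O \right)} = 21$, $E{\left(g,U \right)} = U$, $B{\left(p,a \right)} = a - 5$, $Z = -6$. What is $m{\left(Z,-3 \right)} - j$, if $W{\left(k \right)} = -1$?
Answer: $- \frac{754}{5} \approx -150.8$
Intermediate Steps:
$B{\left(p,a \right)} = -5 + a$ ($B{\left(p,a \right)} = a - 5 = -5 + a$)
$m{\left(d,O \right)} = \frac{21}{5}$ ($m{\left(d,O \right)} = \frac{1}{5} \cdot 21 = \frac{21}{5}$)
$T{\left(Y \right)} = 20 - 24 Y - 4 Y^{2}$ ($T{\left(Y \right)} = - 4 \left(\left(Y^{2} + 5 Y\right) + \left(-5 + Y\right)\right) = - 4 \left(-5 + Y^{2} + 6 Y\right) = 20 - 24 Y - 4 Y^{2}$)
$j = 155$ ($j = -1 + \left(20 - -48 - 4 \left(-2\right)^{2}\right) 3 = -1 + \left(20 + 48 - 16\right) 3 = -1 + 52 \cdot 3 = -1 + 156 = 155$)
$m{\left(Z,-3 \right)} - j = \frac{21}{5} - 155 = - \frac{754}{5}$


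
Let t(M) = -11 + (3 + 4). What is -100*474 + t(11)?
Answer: -47404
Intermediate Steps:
t(M) = -4 (t(M) = -11 + 7 = -4)
-100*474 + t(11) = -100*474 - 4 = -47400 - 4 = -47404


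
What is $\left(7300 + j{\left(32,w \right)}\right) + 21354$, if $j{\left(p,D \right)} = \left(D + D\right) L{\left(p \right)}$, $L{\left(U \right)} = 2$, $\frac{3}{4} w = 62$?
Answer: $\frac{86954}{3} \approx 28985.0$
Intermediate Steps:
$w = \frac{248}{3}$ ($w = \frac{4}{3} \cdot 62 = \frac{248}{3} \approx 82.667$)
$j{\left(p,D \right)} = 4 D$ ($j{\left(p,D \right)} = \left(D + D\right) 2 = 2 D 2 = 4 D$)
$\left(7300 + j{\left(32,w \right)}\right) + 21354 = \left(7300 + 4 \cdot \frac{248}{3}\right) + 21354 = \left(7300 + \frac{992}{3}\right) + 21354 = \frac{22892}{3} + 21354 = \frac{86954}{3}$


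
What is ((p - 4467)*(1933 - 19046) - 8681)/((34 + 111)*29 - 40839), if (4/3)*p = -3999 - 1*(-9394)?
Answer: -28766455/146536 ≈ -196.31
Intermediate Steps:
p = 16185/4 (p = 3*(-3999 - 1*(-9394))/4 = 3*(-3999 + 9394)/4 = (3/4)*5395 = 16185/4 ≈ 4046.3)
((p - 4467)*(1933 - 19046) - 8681)/((34 + 111)*29 - 40839) = ((16185/4 - 4467)*(1933 - 19046) - 8681)/((34 + 111)*29 - 40839) = (-1683/4*(-17113) - 8681)/(145*29 - 40839) = (28801179/4 - 8681)/(4205 - 40839) = (28766455/4)/(-36634) = (28766455/4)*(-1/36634) = -28766455/146536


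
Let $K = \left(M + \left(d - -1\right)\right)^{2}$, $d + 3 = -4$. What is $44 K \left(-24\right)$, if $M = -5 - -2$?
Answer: $-85536$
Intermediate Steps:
$d = -7$ ($d = -3 - 4 = -7$)
$M = -3$ ($M = -5 + 2 = -3$)
$K = 81$ ($K = \left(-3 - 6\right)^{2} = \left(-9\right)^{2} = 81$)
$44 K \left(-24\right) = 44 \cdot 81 \left(-24\right) = 3564 \left(-24\right) = -85536$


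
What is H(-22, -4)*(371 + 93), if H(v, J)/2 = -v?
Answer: 20416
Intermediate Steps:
H(v, J) = -2*v (H(v, J) = 2*(-v) = -2*v)
H(-22, -4)*(371 + 93) = (-2*(-22))*(371 + 93) = 44*464 = 20416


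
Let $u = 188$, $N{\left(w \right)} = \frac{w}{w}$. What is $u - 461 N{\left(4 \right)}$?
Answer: $-273$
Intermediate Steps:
$N{\left(w \right)} = 1$
$u - 461 N{\left(4 \right)} = 188 - 461 = -273$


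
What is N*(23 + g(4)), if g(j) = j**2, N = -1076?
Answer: -41964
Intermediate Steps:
N*(23 + g(4)) = -1076*(23 + 4**2) = -1076*(23 + 16) = -1076*39 = -41964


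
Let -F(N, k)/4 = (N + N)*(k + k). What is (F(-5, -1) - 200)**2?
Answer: 78400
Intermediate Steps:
F(N, k) = -16*N*k (F(N, k) = -4*(N + N)*(k + k) = -4*2*N*2*k = -16*N*k)
(F(-5, -1) - 200)**2 = (-16*(-5)*(-1) - 200)**2 = (-80 - 200)**2 = (-280)**2 = 78400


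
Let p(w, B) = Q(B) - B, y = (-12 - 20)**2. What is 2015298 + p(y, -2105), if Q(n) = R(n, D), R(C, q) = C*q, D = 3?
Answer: 2011088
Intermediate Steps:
Q(n) = 3*n (Q(n) = n*3 = 3*n)
y = 1024 (y = (-32)**2 = 1024)
p(w, B) = 2*B (p(w, B) = 3*B - B = 2*B)
2015298 + p(y, -2105) = 2015298 + 2*(-2105) = 2015298 - 4210 = 2011088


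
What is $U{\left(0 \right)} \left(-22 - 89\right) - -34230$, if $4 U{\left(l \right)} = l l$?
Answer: $34230$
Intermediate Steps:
$U{\left(l \right)} = \frac{l^{2}}{4}$ ($U{\left(l \right)} = \frac{l l}{4} = \frac{l^{2}}{4}$)
$U{\left(0 \right)} \left(-22 - 89\right) - -34230 = \frac{0^{2}}{4} \left(-22 - 89\right) - -34230 = \frac{1}{4} \cdot 0 \left(-111\right) + 34230 = 0 \left(-111\right) + 34230 = 0 + 34230 = 34230$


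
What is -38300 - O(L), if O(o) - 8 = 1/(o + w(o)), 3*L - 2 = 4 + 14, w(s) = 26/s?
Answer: -12143666/317 ≈ -38308.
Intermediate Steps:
L = 20/3 (L = ⅔ + (4 + 14)/3 = ⅔ + (⅓)*18 = ⅔ + 6 = 20/3 ≈ 6.6667)
O(o) = 8 + 1/(o + 26/o)
-38300 - O(L) = -38300 - (208 + 20*(1 + 8*(20/3))/3)/(26 + (20/3)²) = -38300 - (208 + 20*(1 + 160/3)/3)/(26 + 400/9) = -38300 - (208 + (20/3)*(163/3))/634/9 = -38300 - 9*(208 + 3260/9)/634 = -38300 - 9*5132/(634*9) = -38300 - 1*2566/317 = -38300 - 2566/317 = -12143666/317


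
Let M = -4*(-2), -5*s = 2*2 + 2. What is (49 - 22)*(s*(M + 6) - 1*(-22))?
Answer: 702/5 ≈ 140.40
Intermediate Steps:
s = -6/5 (s = -(2*2 + 2)/5 = -(4 + 2)/5 = -⅕*6 = -6/5 ≈ -1.2000)
M = 8
(49 - 22)*(s*(M + 6) - 1*(-22)) = (49 - 22)*(-6*(8 + 6)/5 - 1*(-22)) = 27*(-6/5*14 + 22) = 27*(-84/5 + 22) = 27*(26/5) = 702/5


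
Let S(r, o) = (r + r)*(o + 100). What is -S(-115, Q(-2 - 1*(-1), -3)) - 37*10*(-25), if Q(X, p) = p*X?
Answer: 32940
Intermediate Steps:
Q(X, p) = X*p
S(r, o) = 2*r*(100 + o) (S(r, o) = (2*r)*(100 + o) = 2*r*(100 + o))
-S(-115, Q(-2 - 1*(-1), -3)) - 37*10*(-25) = -2*(-115)*(100 + (-2 - 1*(-1))*(-3)) - 37*10*(-25) = -2*(-115)*(100 + (-2 + 1)*(-3)) - 370*(-25) = -2*(-115)*(100 - 1*(-3)) - 1*(-9250) = -2*(-115)*(100 + 3) + 9250 = -2*(-115)*103 + 9250 = -1*(-23690) + 9250 = 23690 + 9250 = 32940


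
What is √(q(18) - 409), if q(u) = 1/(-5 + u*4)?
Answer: I*√1835934/67 ≈ 20.223*I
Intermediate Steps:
q(u) = 1/(-5 + 4*u)
√(q(18) - 409) = √(1/(-5 + 4*18) - 409) = √(1/(-5 + 72) - 409) = √(1/67 - 409) = √(-27402/67) = I*√1835934/67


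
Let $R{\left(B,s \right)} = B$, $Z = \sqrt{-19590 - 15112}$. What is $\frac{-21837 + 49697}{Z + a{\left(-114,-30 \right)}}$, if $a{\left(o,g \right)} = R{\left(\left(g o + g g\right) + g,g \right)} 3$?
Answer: $\frac{179279100}{82835801} - \frac{13930 i \sqrt{34702}}{82835801} \approx 2.1643 - 0.031326 i$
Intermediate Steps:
$Z = i \sqrt{34702}$ ($Z = \sqrt{-34702} = i \sqrt{34702} \approx 186.28 i$)
$a{\left(o,g \right)} = 3 g + 3 g^{2} + 3 g o$ ($a{\left(o,g \right)} = \left(\left(g o + g g\right) + g\right) 3 = \left(\left(g o + g^{2}\right) + g\right) 3 = \left(\left(g^{2} + g o\right) + g\right) 3 = \left(g + g^{2} + g o\right) 3 = 3 g + 3 g^{2} + 3 g o$)
$\frac{-21837 + 49697}{Z + a{\left(-114,-30 \right)}} = \frac{-21837 + 49697}{i \sqrt{34702} + 3 \left(-30\right) \left(1 - 30 - 114\right)} = \frac{27860}{i \sqrt{34702} + 3 \left(-30\right) \left(-143\right)} = \frac{27860}{i \sqrt{34702} + 12870} = \frac{27860}{12870 + i \sqrt{34702}}$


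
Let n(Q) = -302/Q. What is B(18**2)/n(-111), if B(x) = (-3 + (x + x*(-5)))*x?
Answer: -23358618/151 ≈ -1.5469e+5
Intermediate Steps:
B(x) = x*(-3 - 4*x) (B(x) = (-3 + (x - 5*x))*x = (-3 - 4*x)*x = x*(-3 - 4*x))
B(18**2)/n(-111) = (-1*18**2*(3 + 4*18**2))/((-302/(-111))) = (-1*324*(3 + 4*324))/((-302*(-1/111))) = (-1*324*(3 + 1296))/(302/111) = -1*324*1299*(111/302) = -420876*111/302 = -23358618/151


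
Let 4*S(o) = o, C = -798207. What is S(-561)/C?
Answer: 187/1064276 ≈ 0.00017571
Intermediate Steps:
S(o) = o/4
S(-561)/C = ((1/4)*(-561))/(-798207) = -561/4*(-1/798207) = 187/1064276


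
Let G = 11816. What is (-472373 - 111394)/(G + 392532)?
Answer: -583767/404348 ≈ -1.4437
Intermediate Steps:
(-472373 - 111394)/(G + 392532) = (-472373 - 111394)/(11816 + 392532) = -583767/404348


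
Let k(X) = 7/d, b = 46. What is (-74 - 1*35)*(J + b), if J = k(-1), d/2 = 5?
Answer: -50903/10 ≈ -5090.3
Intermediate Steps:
d = 10 (d = 2*5 = 10)
k(X) = 7/10
J = 7/10 ≈ 0.70000
(-74 - 1*35)*(J + b) = (-74 - 1*35)*(7/10 + 46) = (-74 - 35)*(467/10) = -109*467/10 = -50903/10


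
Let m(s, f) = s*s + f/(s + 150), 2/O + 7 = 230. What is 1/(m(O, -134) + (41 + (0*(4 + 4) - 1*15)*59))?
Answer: -831767254/702754496461 ≈ -0.0011836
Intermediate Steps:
O = 2/223 (O = 2/(-7 + 230) = 2/223 ≈ 0.0089686)
m(s, f) = s² + f/(150 + s)
1/(m(O, -134) + (41 + (0*(4 + 4) - 1*15)*59)) = 1/((-134 + (2/223)³ + 150*(2/223)²)/(150 + 2/223) + (41 + (0*(4 + 4) - 1*15)*59)) = 1/((-134 + 8/11089567 + 150*(4/49729))/(33452/223) + (41 + (0*8 - 15)*59)) = 1/(223*(-134 + 8/11089567 + 600/49729)/33452 + (41 + (0 - 15)*59)) = 1/((223/33452)*(-1485868170/11089567) + (41 - 15*59)) = 1/(-742934085/831767254 + (41 - 885)) = 1/(-742934085/831767254 - 844) = 1/(-702754496461/831767254) = -831767254/702754496461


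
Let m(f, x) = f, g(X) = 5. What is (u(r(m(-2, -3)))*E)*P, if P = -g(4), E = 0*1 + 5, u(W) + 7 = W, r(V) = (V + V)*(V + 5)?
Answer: 475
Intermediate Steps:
r(V) = 2*V*(5 + V) (r(V) = (2*V)*(5 + V) = 2*V*(5 + V))
u(W) = -7 + W
E = 5 (E = 0 + 5 = 5)
P = -5 (P = -1*5 = -5)
(u(r(m(-2, -3)))*E)*P = ((-7 + 2*(-2)*(5 - 2))*5)*(-5) = ((-7 + 2*(-2)*3)*5)*(-5) = ((-7 - 12)*5)*(-5) = -19*5*(-5) = -95*(-5) = 475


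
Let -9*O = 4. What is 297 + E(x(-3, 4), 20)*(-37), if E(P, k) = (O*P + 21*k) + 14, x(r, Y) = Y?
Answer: -141257/9 ≈ -15695.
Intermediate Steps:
O = -4/9 (O = -⅑*4 = -4/9 ≈ -0.44444)
E(P, k) = 14 + 21*k - 4*P/9 (E(P, k) = (-4*P/9 + 21*k) + 14 = (21*k - 4*P/9) + 14 = 14 + 21*k - 4*P/9)
297 + E(x(-3, 4), 20)*(-37) = 297 + (14 + 21*20 - 4/9*4)*(-37) = 297 + (14 + 420 - 16/9)*(-37) = 297 + (3890/9)*(-37) = 297 - 143930/9 = -141257/9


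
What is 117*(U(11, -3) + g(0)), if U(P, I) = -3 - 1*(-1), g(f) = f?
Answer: -234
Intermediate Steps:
U(P, I) = -2 (U(P, I) = -3 + 1 = -2)
117*(U(11, -3) + g(0)) = 117*(-2 + 0) = 117*(-2) = -234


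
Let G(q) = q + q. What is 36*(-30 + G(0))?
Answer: -1080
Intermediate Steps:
G(q) = 2*q
36*(-30 + G(0)) = 36*(-30 + 2*0) = 36*(-30 + 0) = 36*(-30) = -1080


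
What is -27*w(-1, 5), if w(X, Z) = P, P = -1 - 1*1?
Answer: 54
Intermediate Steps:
P = -2 (P = -1 - 1 = -2)
w(X, Z) = -2
-27*w(-1, 5) = -27*(-2) = 54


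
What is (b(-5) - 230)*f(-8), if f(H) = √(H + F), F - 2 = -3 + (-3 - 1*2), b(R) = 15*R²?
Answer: 145*I*√14 ≈ 542.54*I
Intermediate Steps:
F = -6 (F = 2 + (-3 + (-3 - 1*2)) = 2 + (-3 + (-3 - 2)) = 2 + (-3 - 5) = 2 - 8 = -6)
f(H) = √(-6 + H) (f(H) = √(H - 6) = √(-6 + H))
(b(-5) - 230)*f(-8) = (15*(-5)² - 230)*√(-6 - 8) = (15*25 - 230)*√(-14) = (375 - 230)*(I*√14) = 145*(I*√14) = 145*I*√14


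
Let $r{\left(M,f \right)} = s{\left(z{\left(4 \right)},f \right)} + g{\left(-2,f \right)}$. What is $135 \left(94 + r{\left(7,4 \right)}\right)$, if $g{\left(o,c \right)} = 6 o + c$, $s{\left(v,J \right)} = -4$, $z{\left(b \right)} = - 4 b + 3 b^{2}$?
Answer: $11070$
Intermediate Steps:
$g{\left(o,c \right)} = c + 6 o$
$r{\left(M,f \right)} = -16 + f$ ($r{\left(M,f \right)} = -4 + \left(f + 6 \left(-2\right)\right) = -4 + \left(f - 12\right) = -4 + \left(-12 + f\right) = -16 + f$)
$135 \left(94 + r{\left(7,4 \right)}\right) = 135 \left(94 + \left(-16 + 4\right)\right) = 135 \left(94 - 12\right) = 135 \cdot 82 = 11070$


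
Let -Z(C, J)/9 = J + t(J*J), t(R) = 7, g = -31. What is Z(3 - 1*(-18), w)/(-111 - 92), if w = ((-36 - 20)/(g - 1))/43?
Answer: 1557/4988 ≈ 0.31215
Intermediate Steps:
w = 7/172 (w = ((-36 - 20)/(-31 - 1))/43 = -56/(-32)*(1/43) = -56*(-1/32)*(1/43) = (7/4)*(1/43) = 7/172 ≈ 0.040698)
Z(C, J) = -63 - 9*J (Z(C, J) = -9*(J + 7) = -9*(7 + J) = -63 - 9*J)
Z(3 - 1*(-18), w)/(-111 - 92) = (-63 - 9*7/172)/(-111 - 92) = (-63 - 63/172)/(-203) = -10899/172*(-1/203) = 1557/4988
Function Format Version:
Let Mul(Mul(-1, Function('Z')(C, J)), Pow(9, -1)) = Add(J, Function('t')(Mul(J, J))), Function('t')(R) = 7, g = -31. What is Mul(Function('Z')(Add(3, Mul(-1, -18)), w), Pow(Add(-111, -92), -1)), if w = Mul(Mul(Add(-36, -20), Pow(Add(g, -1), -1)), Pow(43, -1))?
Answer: Rational(1557, 4988) ≈ 0.31215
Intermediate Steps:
w = Rational(7, 172) (w = Mul(Mul(Add(-36, -20), Pow(Add(-31, -1), -1)), Pow(43, -1)) = Mul(Mul(-56, Pow(-32, -1)), Rational(1, 43)) = Mul(Mul(-56, Rational(-1, 32)), Rational(1, 43)) = Mul(Rational(7, 4), Rational(1, 43)) = Rational(7, 172) ≈ 0.040698)
Function('Z')(C, J) = Add(-63, Mul(-9, J)) (Function('Z')(C, J) = Mul(-9, Add(J, 7)) = Mul(-9, Add(7, J)) = Add(-63, Mul(-9, J)))
Mul(Function('Z')(Add(3, Mul(-1, -18)), w), Pow(Add(-111, -92), -1)) = Mul(Add(-63, Mul(-9, Rational(7, 172))), Pow(Add(-111, -92), -1)) = Mul(Add(-63, Rational(-63, 172)), Pow(-203, -1)) = Mul(Rational(-10899, 172), Rational(-1, 203)) = Rational(1557, 4988)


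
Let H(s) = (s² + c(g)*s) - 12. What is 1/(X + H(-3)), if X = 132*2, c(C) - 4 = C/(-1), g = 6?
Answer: 1/267 ≈ 0.0037453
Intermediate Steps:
c(C) = 4 - C (c(C) = 4 + C/(-1) = 4 + C*(-1) = 4 - C)
H(s) = -12 + s² - 2*s (H(s) = (s² + (4 - 1*6)*s) - 12 = (s² + (4 - 6)*s) - 12 = (s² - 2*s) - 12 = -12 + s² - 2*s)
X = 264
1/(X + H(-3)) = 1/(264 + (-12 + (-3)² - 2*(-3))) = 1/(264 + (-12 + 9 + 6)) = 1/(264 + 3) = 1/267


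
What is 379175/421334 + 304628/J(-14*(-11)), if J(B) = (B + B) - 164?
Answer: 16050591869/7584012 ≈ 2116.4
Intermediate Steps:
J(B) = -164 + 2*B (J(B) = 2*B - 164 = -164 + 2*B)
379175/421334 + 304628/J(-14*(-11)) = 379175/421334 + 304628/(-164 + 2*(-14*(-11))) = 379175*(1/421334) + 304628/(-164 + 2*154) = 379175/421334 + 304628/(-164 + 308) = 379175/421334 + 304628/144 = 379175/421334 + 304628*(1/144) = 379175/421334 + 76157/36 = 16050591869/7584012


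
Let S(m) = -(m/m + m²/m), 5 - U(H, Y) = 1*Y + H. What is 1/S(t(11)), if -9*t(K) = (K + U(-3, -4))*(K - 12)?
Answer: -9/32 ≈ -0.28125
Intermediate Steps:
U(H, Y) = 5 - H - Y (U(H, Y) = 5 - (1*Y + H) = 5 - (Y + H) = 5 - (H + Y) = 5 + (-H - Y) = 5 - H - Y)
t(K) = -(-12 + K)*(12 + K)/9 (t(K) = -(K + (5 - 1*(-3) - 1*(-4)))*(K - 12)/9 = -(K + (5 + 3 + 4))*(-12 + K)/9 = -(K + 12)*(-12 + K)/9 = -(12 + K)*(-12 + K)/9 = -(-12 + K)*(12 + K)/9)
S(m) = -1 - m (S(m) = -(1 + m) = -1 - m)
1/S(t(11)) = 1/(-1 - (16 - ⅑*11²)) = 1/(-1 - (16 - ⅑*121)) = 1/(-1 - (16 - 121/9)) = 1/(-1 - 1*23/9) = 1/(-1 - 23/9) = 1/(-32/9) = -9/32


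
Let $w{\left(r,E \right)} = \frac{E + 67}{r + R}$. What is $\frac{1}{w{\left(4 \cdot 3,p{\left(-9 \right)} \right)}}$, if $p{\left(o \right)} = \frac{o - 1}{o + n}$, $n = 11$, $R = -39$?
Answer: $- \frac{27}{62} \approx -0.43548$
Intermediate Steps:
$p{\left(o \right)} = \frac{-1 + o}{11 + o}$ ($p{\left(o \right)} = \frac{o - 1}{o + 11} = \frac{-1 + o}{11 + o}$)
$w{\left(r,E \right)} = \frac{67 + E}{-39 + r}$ ($w{\left(r,E \right)} = \frac{E + 67}{r - 39} = \frac{67 + E}{-39 + r}$)
$\frac{1}{w{\left(4 \cdot 3,p{\left(-9 \right)} \right)}} = \frac{1}{\frac{1}{-39 + 4 \cdot 3} \left(67 + \frac{-1 - 9}{11 - 9}\right)} = \frac{1}{\frac{1}{-39 + 12} \left(67 + \frac{1}{2} \left(-10\right)\right)} = \frac{1}{\frac{1}{-27} \left(67 + \frac{1}{2} \left(-10\right)\right)} = \frac{1}{\left(- \frac{1}{27}\right) \left(67 - 5\right)} = \frac{1}{\left(- \frac{1}{27}\right) 62} = \frac{1}{- \frac{62}{27}} = - \frac{27}{62}$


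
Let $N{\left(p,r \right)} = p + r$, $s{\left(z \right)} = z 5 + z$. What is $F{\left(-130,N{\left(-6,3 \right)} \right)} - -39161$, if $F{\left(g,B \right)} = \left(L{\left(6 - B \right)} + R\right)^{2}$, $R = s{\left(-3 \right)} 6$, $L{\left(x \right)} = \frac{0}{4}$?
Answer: $50825$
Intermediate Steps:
$s{\left(z \right)} = 6 z$ ($s{\left(z \right)} = 5 z + z = 6 z$)
$L{\left(x \right)} = 0$ ($L{\left(x \right)} = 0 \cdot \frac{1}{4} = 0$)
$R = -108$ ($R = 6 \left(-3\right) 6 = \left(-18\right) 6 = -108$)
$F{\left(g,B \right)} = 11664$ ($F{\left(g,B \right)} = \left(0 - 108\right)^{2} = \left(-108\right)^{2} = 11664$)
$F{\left(-130,N{\left(-6,3 \right)} \right)} - -39161 = 11664 - -39161 = 11664 + 39161 = 50825$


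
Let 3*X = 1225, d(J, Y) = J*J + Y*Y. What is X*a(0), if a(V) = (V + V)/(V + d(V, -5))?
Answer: 0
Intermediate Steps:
d(J, Y) = J² + Y²
a(V) = 2*V/(25 + V + V²) (a(V) = (V + V)/(V + (V² + (-5)²)) = (2*V)/(V + (V² + 25)) = (2*V)/(V + (25 + V²)) = (2*V)/(25 + V + V²) = 2*V/(25 + V + V²))
X = 1225/3 (X = (⅓)*1225 = 1225/3 ≈ 408.33)
X*a(0) = 1225*(2*0/(25 + 0 + 0²))/3 = 1225*(2*0/(25 + 0 + 0))/3 = 1225*(2*0/25)/3 = 1225*(2*0*(1/25))/3 = (1225/3)*0 = 0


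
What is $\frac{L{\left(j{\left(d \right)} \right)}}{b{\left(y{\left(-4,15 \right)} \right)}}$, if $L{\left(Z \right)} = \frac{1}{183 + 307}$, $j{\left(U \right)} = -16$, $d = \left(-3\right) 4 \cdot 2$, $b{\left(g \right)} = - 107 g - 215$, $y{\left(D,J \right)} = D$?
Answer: $\frac{1}{104370} \approx 9.5813 \cdot 10^{-6}$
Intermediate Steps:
$b{\left(g \right)} = -215 - 107 g$
$d = -24$ ($d = \left(-12\right) 2 = -24$)
$L{\left(Z \right)} = \frac{1}{490}$
$\frac{L{\left(j{\left(d \right)} \right)}}{b{\left(y{\left(-4,15 \right)} \right)}} = \frac{1}{490 \left(-215 - -428\right)} = \frac{1}{490 \left(-215 + 428\right)} = \frac{1}{490 \cdot 213} = \frac{1}{490} \cdot \frac{1}{213} = \frac{1}{104370}$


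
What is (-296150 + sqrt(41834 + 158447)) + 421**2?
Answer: -118909 + sqrt(200281) ≈ -1.1846e+5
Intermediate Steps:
(-296150 + sqrt(41834 + 158447)) + 421**2 = (-296150 + sqrt(200281)) + 177241 = -118909 + sqrt(200281)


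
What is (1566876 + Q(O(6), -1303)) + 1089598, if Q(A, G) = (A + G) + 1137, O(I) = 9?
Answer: 2656317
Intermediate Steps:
Q(A, G) = 1137 + A + G
(1566876 + Q(O(6), -1303)) + 1089598 = (1566876 + (1137 + 9 - 1303)) + 1089598 = (1566876 - 157) + 1089598 = 1566719 + 1089598 = 2656317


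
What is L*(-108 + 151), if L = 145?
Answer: 6235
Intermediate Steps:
L*(-108 + 151) = 145*(-108 + 151) = 145*43 = 6235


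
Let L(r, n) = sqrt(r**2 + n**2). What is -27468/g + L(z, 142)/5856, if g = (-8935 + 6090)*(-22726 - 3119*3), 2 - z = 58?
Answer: -27468/91276135 + 5*sqrt(233)/2928 ≈ 0.025765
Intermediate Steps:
z = -56 (z = 2 - 1*58 = 2 - 58 = -56)
g = 91276135 (g = -2845*(-22726 - 9357) = -2845*(-32083) = 91276135)
L(r, n) = sqrt(n**2 + r**2)
-27468/g + L(z, 142)/5856 = -27468/91276135 + sqrt(142**2 + (-56)**2)/5856 = -27468*1/91276135 + sqrt(20164 + 3136)*(1/5856) = -27468/91276135 + sqrt(23300)*(1/5856) = -27468/91276135 + (10*sqrt(233))*(1/5856) = -27468/91276135 + 5*sqrt(233)/2928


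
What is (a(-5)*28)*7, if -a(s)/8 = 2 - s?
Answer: -10976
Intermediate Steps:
a(s) = -16 + 8*s (a(s) = -8*(2 - s) = -16 + 8*s)
(a(-5)*28)*7 = ((-16 + 8*(-5))*28)*7 = ((-16 - 40)*28)*7 = -56*28*7 = -1568*7 = -10976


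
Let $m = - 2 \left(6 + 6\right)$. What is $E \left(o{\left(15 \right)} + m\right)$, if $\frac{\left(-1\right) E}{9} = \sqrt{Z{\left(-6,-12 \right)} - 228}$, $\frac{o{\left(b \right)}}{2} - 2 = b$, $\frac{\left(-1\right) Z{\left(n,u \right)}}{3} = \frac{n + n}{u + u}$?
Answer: $- 135 i \sqrt{102} \approx - 1363.4 i$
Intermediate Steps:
$Z{\left(n,u \right)} = - \frac{3 n}{u}$ ($Z{\left(n,u \right)} = - 3 \frac{n + n}{u + u} = - 3 \frac{2 n}{2 u} = - 3 \cdot 2 n \frac{1}{2 u} = - 3 \frac{n}{u} = - \frac{3 n}{u}$)
$o{\left(b \right)} = 4 + 2 b$
$E = - \frac{27 i \sqrt{102}}{2}$ ($E = - 9 \sqrt{\left(-3\right) \left(-6\right) \frac{1}{-12} - 228} = - 9 \sqrt{\left(-3\right) \left(-6\right) \left(- \frac{1}{12}\right) - 228} = - 9 \sqrt{- \frac{3}{2} - 228} = - 9 \sqrt{- \frac{459}{2}} = - 9 \frac{3 i \sqrt{102}}{2} = - \frac{27 i \sqrt{102}}{2} \approx - 136.34 i$)
$m = -24$ ($m = \left(-2\right) 12 = -24$)
$E \left(o{\left(15 \right)} + m\right) = - \frac{27 i \sqrt{102}}{2} \left(\left(4 + 2 \cdot 15\right) - 24\right) = - \frac{27 i \sqrt{102}}{2} \left(\left(4 + 30\right) - 24\right) = - \frac{27 i \sqrt{102}}{2} \left(34 - 24\right) = - \frac{27 i \sqrt{102}}{2} \cdot 10 = - 135 i \sqrt{102}$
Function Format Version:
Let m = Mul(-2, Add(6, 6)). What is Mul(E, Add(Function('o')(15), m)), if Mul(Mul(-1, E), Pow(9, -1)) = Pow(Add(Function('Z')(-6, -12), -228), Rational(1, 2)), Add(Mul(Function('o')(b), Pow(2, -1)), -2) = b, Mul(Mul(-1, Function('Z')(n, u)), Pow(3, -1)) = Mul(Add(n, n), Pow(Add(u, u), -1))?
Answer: Mul(-135, I, Pow(102, Rational(1, 2))) ≈ Mul(-1363.4, I)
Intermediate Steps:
Function('Z')(n, u) = Mul(-3, n, Pow(u, -1)) (Function('Z')(n, u) = Mul(-3, Mul(Add(n, n), Pow(Add(u, u), -1))) = Mul(-3, Mul(Mul(2, n), Pow(Mul(2, u), -1))) = Mul(-3, Mul(Mul(2, n), Mul(Rational(1, 2), Pow(u, -1)))) = Mul(-3, Mul(n, Pow(u, -1))) = Mul(-3, n, Pow(u, -1)))
Function('o')(b) = Add(4, Mul(2, b))
E = Mul(Rational(-27, 2), I, Pow(102, Rational(1, 2))) (E = Mul(-9, Pow(Add(Mul(-3, -6, Pow(-12, -1)), -228), Rational(1, 2))) = Mul(-9, Pow(Add(Mul(-3, -6, Rational(-1, 12)), -228), Rational(1, 2))) = Mul(-9, Pow(Add(Rational(-3, 2), -228), Rational(1, 2))) = Mul(-9, Pow(Rational(-459, 2), Rational(1, 2))) = Mul(-9, Mul(Rational(3, 2), I, Pow(102, Rational(1, 2)))) = Mul(Rational(-27, 2), I, Pow(102, Rational(1, 2))) ≈ Mul(-136.34, I))
m = -24 (m = Mul(-2, 12) = -24)
Mul(E, Add(Function('o')(15), m)) = Mul(Mul(Rational(-27, 2), I, Pow(102, Rational(1, 2))), Add(Add(4, Mul(2, 15)), -24)) = Mul(Mul(Rational(-27, 2), I, Pow(102, Rational(1, 2))), Add(Add(4, 30), -24)) = Mul(Mul(Rational(-27, 2), I, Pow(102, Rational(1, 2))), Add(34, -24)) = Mul(Mul(Rational(-27, 2), I, Pow(102, Rational(1, 2))), 10) = Mul(-135, I, Pow(102, Rational(1, 2)))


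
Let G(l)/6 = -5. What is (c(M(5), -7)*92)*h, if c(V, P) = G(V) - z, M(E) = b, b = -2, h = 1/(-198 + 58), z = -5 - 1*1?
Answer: 552/35 ≈ 15.771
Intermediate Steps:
G(l) = -30 (G(l) = 6*(-5) = -30)
z = -6 (z = -5 - 1 = -6)
h = -1/140 (h = 1/(-140) = -1/140 ≈ -0.0071429)
M(E) = -2
c(V, P) = -24 (c(V, P) = -30 - 1*(-6) = -30 + 6 = -24)
(c(M(5), -7)*92)*h = -24*92*(-1/140) = -2208*(-1/140) = 552/35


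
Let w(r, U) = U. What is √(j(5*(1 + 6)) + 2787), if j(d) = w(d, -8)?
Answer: √2779 ≈ 52.716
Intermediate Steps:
j(d) = -8
√(j(5*(1 + 6)) + 2787) = √(-8 + 2787) = √2779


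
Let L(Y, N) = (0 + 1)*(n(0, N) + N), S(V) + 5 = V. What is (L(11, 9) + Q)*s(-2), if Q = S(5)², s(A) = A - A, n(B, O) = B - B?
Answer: 0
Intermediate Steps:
S(V) = -5 + V
n(B, O) = 0
L(Y, N) = N (L(Y, N) = (0 + 1)*(0 + N) = 1*N = N)
s(A) = 0
Q = 0 (Q = (-5 + 5)² = 0² = 0)
(L(11, 9) + Q)*s(-2) = (9 + 0)*0 = 9*0 = 0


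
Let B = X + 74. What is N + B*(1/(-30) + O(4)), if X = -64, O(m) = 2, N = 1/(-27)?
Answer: 530/27 ≈ 19.630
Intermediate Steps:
N = -1/27 ≈ -0.037037
B = 10 (B = -64 + 74 = 10)
N + B*(1/(-30) + O(4)) = -1/27 + 10*(1/(-30) + 2) = -1/27 + 10*(-1/30 + 2) = -1/27 + 10*(59/30) = -1/27 + 59/3 = 530/27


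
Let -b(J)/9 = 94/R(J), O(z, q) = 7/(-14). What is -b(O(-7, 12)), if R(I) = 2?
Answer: 423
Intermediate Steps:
O(z, q) = -1/2 (O(z, q) = 7*(-1/14) = -1/2)
b(J) = -423 (b(J) = -846/2 = -9*47 = -423)
-b(O(-7, 12)) = -1*(-423) = 423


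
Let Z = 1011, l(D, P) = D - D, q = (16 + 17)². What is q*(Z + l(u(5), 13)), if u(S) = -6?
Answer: 1100979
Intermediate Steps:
q = 1089 (q = 33² = 1089)
l(D, P) = 0
q*(Z + l(u(5), 13)) = 1089*(1011 + 0) = 1089*1011 = 1100979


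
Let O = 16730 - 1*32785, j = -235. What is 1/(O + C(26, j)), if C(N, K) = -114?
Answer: -1/16169 ≈ -6.1847e-5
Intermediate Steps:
O = -16055 (O = 16730 - 32785 = -16055)
1/(O + C(26, j)) = 1/(-16055 - 114) = 1/(-16169) = -1/16169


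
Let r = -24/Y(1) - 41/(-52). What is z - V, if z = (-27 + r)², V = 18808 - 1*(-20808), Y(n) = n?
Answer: -100304343/2704 ≈ -37095.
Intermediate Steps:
r = -1207/52 (r = -24/1 - 41/(-52) = -24*1 - 41*(-1/52) = -24 + 41/52 = -1207/52 ≈ -23.212)
V = 39616 (V = 18808 + 20808 = 39616)
z = 6817321/2704 (z = (-27 - 1207/52)² = (-2611/52)² = 6817321/2704 ≈ 2521.2)
z - V = 6817321/2704 - 1*39616 = 6817321/2704 - 39616 = -100304343/2704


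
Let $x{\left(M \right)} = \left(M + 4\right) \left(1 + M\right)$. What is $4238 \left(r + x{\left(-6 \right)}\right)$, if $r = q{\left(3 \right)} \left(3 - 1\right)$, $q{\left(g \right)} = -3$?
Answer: $16952$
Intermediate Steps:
$x{\left(M \right)} = \left(1 + M\right) \left(4 + M\right)$ ($x{\left(M \right)} = \left(4 + M\right) \left(1 + M\right) = \left(1 + M\right) \left(4 + M\right)$)
$r = -6$ ($r = - 3 \left(3 - 1\right) = \left(-3\right) 2 = -6$)
$4238 \left(r + x{\left(-6 \right)}\right) = 4238 \left(-6 + \left(4 + \left(-6\right)^{2} + 5 \left(-6\right)\right)\right) = 4238 \left(-6 + \left(4 + 36 - 30\right)\right) = 4238 \left(-6 + 10\right) = 4238 \cdot 4 = 16952$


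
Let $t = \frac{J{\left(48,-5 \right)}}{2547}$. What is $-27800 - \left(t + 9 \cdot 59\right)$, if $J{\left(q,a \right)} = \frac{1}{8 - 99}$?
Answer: $- \frac{6566474186}{231777} \approx -28331.0$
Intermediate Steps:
$J{\left(q,a \right)} = - \frac{1}{91}$ ($J{\left(q,a \right)} = \frac{1}{-91} = - \frac{1}{91}$)
$t = - \frac{1}{231777}$ ($t = - \frac{1}{91 \cdot 2547} = \left(- \frac{1}{91}\right) \frac{1}{2547} = - \frac{1}{231777} \approx -4.3145 \cdot 10^{-6}$)
$-27800 - \left(t + 9 \cdot 59\right) = -27800 - \left(- \frac{1}{231777} + 9 \cdot 59\right) = -27800 - \left(- \frac{1}{231777} + 531\right) = -27800 - \frac{123073586}{231777} = - \frac{6566474186}{231777}$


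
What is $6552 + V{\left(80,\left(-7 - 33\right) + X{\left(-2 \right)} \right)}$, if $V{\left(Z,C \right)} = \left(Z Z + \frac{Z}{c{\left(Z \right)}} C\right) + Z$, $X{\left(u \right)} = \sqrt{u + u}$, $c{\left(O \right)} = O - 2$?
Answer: $\frac{506648}{39} + \frac{80 i}{39} \approx 12991.0 + 2.0513 i$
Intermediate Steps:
$c{\left(O \right)} = -2 + O$
$X{\left(u \right)} = \sqrt{2} \sqrt{u}$ ($X{\left(u \right)} = \sqrt{2 u} = \sqrt{2} \sqrt{u}$)
$V{\left(Z,C \right)} = Z + Z^{2} + \frac{C Z}{-2 + Z}$ ($V{\left(Z,C \right)} = \left(Z Z + \frac{Z}{-2 + Z} C\right) + Z = \left(Z^{2} + \frac{C Z}{-2 + Z}\right) + Z = Z + Z^{2} + \frac{C Z}{-2 + Z}$)
$6552 + V{\left(80,\left(-7 - 33\right) + X{\left(-2 \right)} \right)} = 6552 + \frac{80 \left(\left(\left(-7 - 33\right) + \sqrt{2} \sqrt{-2}\right) + \left(1 + 80\right) \left(-2 + 80\right)\right)}{-2 + 80} = 6552 + \frac{80 \left(\left(-40 + \sqrt{2} i \sqrt{2}\right) + 81 \cdot 78\right)}{78} = 6552 + 80 \cdot \frac{1}{78} \left(\left(-40 + 2 i\right) + 6318\right) = 6552 + 80 \cdot \frac{1}{78} \left(6278 + 2 i\right) = 6552 + \left(\frac{251120}{39} + \frac{80 i}{39}\right) = \frac{506648}{39} + \frac{80 i}{39}$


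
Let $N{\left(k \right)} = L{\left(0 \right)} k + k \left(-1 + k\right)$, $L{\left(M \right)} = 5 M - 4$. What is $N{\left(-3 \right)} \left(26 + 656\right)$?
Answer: $16368$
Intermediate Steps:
$L{\left(M \right)} = -4 + 5 M$
$N{\left(k \right)} = - 4 k + k \left(-1 + k\right)$ ($N{\left(k \right)} = \left(-4 + 5 \cdot 0\right) k + k \left(-1 + k\right) = \left(-4 + 0\right) k + k \left(-1 + k\right) = - 4 k + k \left(-1 + k\right)$)
$N{\left(-3 \right)} \left(26 + 656\right) = - 3 \left(-5 - 3\right) \left(26 + 656\right) = \left(-3\right) \left(-8\right) 682 = 24 \cdot 682 = 16368$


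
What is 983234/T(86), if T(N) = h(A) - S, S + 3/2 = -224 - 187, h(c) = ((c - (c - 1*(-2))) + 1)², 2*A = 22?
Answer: 1966468/827 ≈ 2377.8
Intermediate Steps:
A = 11 (A = (½)*22 = 11)
h(c) = 1 (h(c) = ((c - (c + 2)) + 1)² = ((c - (2 + c)) + 1)² = ((c + (-2 - c)) + 1)² = (-2 + 1)² = (-1)² = 1)
S = -825/2 (S = -3/2 + (-224 - 187) = -3/2 - 411 = -825/2 ≈ -412.50)
T(N) = 827/2 (T(N) = 1 - 1*(-825/2) = 1 + 825/2 = 827/2)
983234/T(86) = 983234/(827/2) = 983234*(2/827) = 1966468/827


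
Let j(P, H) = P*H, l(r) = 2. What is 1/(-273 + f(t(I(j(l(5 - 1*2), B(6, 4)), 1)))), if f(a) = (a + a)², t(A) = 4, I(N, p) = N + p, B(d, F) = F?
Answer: -1/209 ≈ -0.0047847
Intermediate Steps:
j(P, H) = H*P
f(a) = 4*a² (f(a) = (2*a)² = 4*a²)
1/(-273 + f(t(I(j(l(5 - 1*2), B(6, 4)), 1)))) = 1/(-273 + 4*4²) = 1/(-273 + 4*16) = 1/(-273 + 64) = 1/(-209) = -1/209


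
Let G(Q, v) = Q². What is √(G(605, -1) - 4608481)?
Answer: 18*I*√13094 ≈ 2059.7*I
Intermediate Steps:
√(G(605, -1) - 4608481) = √(605² - 4608481) = √(366025 - 4608481) = √(-4242456) = 18*I*√13094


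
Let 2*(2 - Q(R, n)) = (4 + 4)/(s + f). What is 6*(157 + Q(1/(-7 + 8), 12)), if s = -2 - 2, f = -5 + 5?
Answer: 960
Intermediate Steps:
f = 0
s = -4
Q(R, n) = 3 (Q(R, n) = 2 - (4 + 4)/(2*(-4 + 0)) = 2 - 4/(-4) = 2 - 4*(-1)/4 = 2 - ½*(-2) = 2 + 1 = 3)
6*(157 + Q(1/(-7 + 8), 12)) = 6*(157 + 3) = 6*160 = 960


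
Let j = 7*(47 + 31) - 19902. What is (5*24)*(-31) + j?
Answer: -23076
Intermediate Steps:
j = -19356 (j = 7*78 - 19902 = 546 - 19902 = -19356)
(5*24)*(-31) + j = (5*24)*(-31) - 19356 = 120*(-31) - 19356 = -3720 - 19356 = -23076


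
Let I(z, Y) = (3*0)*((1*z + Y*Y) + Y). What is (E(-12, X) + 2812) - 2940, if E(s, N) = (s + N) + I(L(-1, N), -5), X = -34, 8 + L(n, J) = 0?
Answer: -174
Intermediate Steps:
L(n, J) = -8 (L(n, J) = -8 + 0 = -8)
I(z, Y) = 0 (I(z, Y) = 0*((z + Y**2) + Y) = 0*(Y + z + Y**2) = 0)
E(s, N) = N + s (E(s, N) = (s + N) + 0 = (N + s) + 0 = N + s)
(E(-12, X) + 2812) - 2940 = ((-34 - 12) + 2812) - 2940 = (-46 + 2812) - 2940 = 2766 - 2940 = -174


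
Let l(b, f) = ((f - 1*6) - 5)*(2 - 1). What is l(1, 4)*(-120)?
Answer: 840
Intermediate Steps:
l(b, f) = -11 + f (l(b, f) = ((f - 6) - 5)*1 = ((-6 + f) - 5)*1 = (-11 + f)*1 = -11 + f)
l(1, 4)*(-120) = (-11 + 4)*(-120) = -7*(-120) = 840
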